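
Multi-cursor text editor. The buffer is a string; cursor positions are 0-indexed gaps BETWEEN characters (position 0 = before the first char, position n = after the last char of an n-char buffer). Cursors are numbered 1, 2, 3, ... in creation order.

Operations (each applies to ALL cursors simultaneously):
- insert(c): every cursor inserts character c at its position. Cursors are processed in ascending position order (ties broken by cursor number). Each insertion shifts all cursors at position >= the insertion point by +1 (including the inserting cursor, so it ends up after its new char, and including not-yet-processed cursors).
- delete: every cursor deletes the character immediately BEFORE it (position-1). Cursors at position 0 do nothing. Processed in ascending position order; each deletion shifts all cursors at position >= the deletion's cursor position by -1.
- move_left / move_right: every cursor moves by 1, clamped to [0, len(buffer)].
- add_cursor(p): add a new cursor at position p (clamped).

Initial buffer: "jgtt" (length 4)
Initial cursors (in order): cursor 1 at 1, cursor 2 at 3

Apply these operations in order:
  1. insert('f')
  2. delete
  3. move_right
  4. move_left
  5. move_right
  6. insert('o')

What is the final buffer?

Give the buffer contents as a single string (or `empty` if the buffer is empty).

Answer: jgotto

Derivation:
After op 1 (insert('f')): buffer="jfgtft" (len 6), cursors c1@2 c2@5, authorship .1..2.
After op 2 (delete): buffer="jgtt" (len 4), cursors c1@1 c2@3, authorship ....
After op 3 (move_right): buffer="jgtt" (len 4), cursors c1@2 c2@4, authorship ....
After op 4 (move_left): buffer="jgtt" (len 4), cursors c1@1 c2@3, authorship ....
After op 5 (move_right): buffer="jgtt" (len 4), cursors c1@2 c2@4, authorship ....
After op 6 (insert('o')): buffer="jgotto" (len 6), cursors c1@3 c2@6, authorship ..1..2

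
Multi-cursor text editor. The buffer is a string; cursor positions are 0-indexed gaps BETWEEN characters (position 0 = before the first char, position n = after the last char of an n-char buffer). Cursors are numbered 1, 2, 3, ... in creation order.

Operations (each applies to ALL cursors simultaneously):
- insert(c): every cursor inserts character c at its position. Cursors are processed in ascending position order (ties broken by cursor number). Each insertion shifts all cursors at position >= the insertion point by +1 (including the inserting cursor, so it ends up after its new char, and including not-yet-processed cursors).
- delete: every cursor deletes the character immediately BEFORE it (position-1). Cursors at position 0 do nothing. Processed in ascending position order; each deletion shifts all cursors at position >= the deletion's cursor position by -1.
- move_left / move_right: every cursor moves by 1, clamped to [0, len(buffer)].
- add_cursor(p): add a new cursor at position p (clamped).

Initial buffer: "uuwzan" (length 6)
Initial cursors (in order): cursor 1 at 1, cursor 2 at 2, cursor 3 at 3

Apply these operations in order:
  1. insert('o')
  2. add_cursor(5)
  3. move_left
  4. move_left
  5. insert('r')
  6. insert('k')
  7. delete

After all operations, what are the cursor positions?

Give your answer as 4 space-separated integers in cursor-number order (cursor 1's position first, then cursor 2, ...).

After op 1 (insert('o')): buffer="uouowozan" (len 9), cursors c1@2 c2@4 c3@6, authorship .1.2.3...
After op 2 (add_cursor(5)): buffer="uouowozan" (len 9), cursors c1@2 c2@4 c4@5 c3@6, authorship .1.2.3...
After op 3 (move_left): buffer="uouowozan" (len 9), cursors c1@1 c2@3 c4@4 c3@5, authorship .1.2.3...
After op 4 (move_left): buffer="uouowozan" (len 9), cursors c1@0 c2@2 c4@3 c3@4, authorship .1.2.3...
After op 5 (insert('r')): buffer="ruorurorwozan" (len 13), cursors c1@1 c2@4 c4@6 c3@8, authorship 1.12.423.3...
After op 6 (insert('k')): buffer="rkuorkurkorkwozan" (len 17), cursors c1@2 c2@6 c4@9 c3@12, authorship 11.122.44233.3...
After op 7 (delete): buffer="ruorurorwozan" (len 13), cursors c1@1 c2@4 c4@6 c3@8, authorship 1.12.423.3...

Answer: 1 4 8 6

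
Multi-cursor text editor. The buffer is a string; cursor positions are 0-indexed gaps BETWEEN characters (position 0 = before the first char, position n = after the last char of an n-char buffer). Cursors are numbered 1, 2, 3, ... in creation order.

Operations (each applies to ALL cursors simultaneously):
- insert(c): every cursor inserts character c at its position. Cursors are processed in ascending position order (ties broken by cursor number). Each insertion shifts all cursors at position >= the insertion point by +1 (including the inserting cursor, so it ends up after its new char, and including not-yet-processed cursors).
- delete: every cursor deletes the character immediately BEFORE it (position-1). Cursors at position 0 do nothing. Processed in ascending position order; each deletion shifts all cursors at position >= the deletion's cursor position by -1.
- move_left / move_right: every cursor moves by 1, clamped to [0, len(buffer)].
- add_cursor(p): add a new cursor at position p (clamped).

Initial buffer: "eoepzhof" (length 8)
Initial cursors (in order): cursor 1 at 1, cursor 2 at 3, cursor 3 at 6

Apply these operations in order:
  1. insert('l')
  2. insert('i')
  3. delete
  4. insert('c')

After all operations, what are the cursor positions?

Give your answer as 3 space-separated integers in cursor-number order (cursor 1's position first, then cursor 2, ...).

After op 1 (insert('l')): buffer="eloelpzhlof" (len 11), cursors c1@2 c2@5 c3@9, authorship .1..2...3..
After op 2 (insert('i')): buffer="elioelipzhliof" (len 14), cursors c1@3 c2@7 c3@12, authorship .11..22...33..
After op 3 (delete): buffer="eloelpzhlof" (len 11), cursors c1@2 c2@5 c3@9, authorship .1..2...3..
After op 4 (insert('c')): buffer="elcoelcpzhlcof" (len 14), cursors c1@3 c2@7 c3@12, authorship .11..22...33..

Answer: 3 7 12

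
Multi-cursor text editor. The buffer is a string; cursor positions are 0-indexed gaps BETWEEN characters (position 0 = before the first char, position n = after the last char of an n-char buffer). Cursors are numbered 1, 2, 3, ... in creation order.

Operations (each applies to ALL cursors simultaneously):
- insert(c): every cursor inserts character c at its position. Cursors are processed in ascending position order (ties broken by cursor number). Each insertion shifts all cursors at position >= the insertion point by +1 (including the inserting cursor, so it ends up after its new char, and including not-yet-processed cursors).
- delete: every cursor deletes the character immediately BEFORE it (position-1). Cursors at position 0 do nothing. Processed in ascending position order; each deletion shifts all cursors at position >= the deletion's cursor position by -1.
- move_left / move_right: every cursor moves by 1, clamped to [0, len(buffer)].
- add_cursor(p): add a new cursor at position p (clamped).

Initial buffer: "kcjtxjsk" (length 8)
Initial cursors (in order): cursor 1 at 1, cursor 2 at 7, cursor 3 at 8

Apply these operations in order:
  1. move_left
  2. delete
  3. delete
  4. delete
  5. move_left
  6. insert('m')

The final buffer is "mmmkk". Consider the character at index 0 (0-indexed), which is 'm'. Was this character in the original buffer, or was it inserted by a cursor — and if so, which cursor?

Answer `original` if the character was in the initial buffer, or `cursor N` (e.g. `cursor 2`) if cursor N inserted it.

Answer: cursor 1

Derivation:
After op 1 (move_left): buffer="kcjtxjsk" (len 8), cursors c1@0 c2@6 c3@7, authorship ........
After op 2 (delete): buffer="kcjtxk" (len 6), cursors c1@0 c2@5 c3@5, authorship ......
After op 3 (delete): buffer="kcjk" (len 4), cursors c1@0 c2@3 c3@3, authorship ....
After op 4 (delete): buffer="kk" (len 2), cursors c1@0 c2@1 c3@1, authorship ..
After op 5 (move_left): buffer="kk" (len 2), cursors c1@0 c2@0 c3@0, authorship ..
After op 6 (insert('m')): buffer="mmmkk" (len 5), cursors c1@3 c2@3 c3@3, authorship 123..
Authorship (.=original, N=cursor N): 1 2 3 . .
Index 0: author = 1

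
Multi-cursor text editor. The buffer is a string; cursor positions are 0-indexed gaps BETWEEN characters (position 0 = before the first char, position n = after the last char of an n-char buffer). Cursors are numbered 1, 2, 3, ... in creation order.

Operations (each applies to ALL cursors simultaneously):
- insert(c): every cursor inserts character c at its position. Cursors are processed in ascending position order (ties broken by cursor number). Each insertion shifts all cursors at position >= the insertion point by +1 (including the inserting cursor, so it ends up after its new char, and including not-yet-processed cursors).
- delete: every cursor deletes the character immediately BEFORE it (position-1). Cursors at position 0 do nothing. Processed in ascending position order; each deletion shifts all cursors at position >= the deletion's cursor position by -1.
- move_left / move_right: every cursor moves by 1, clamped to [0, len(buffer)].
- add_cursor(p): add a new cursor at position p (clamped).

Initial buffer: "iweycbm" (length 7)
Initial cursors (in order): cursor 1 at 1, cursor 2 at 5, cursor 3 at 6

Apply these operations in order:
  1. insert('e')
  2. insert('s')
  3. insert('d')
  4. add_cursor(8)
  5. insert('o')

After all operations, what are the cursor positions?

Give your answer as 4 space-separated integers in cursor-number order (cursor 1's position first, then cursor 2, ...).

After op 1 (insert('e')): buffer="ieweycebem" (len 10), cursors c1@2 c2@7 c3@9, authorship .1....2.3.
After op 2 (insert('s')): buffer="iesweycesbesm" (len 13), cursors c1@3 c2@9 c3@12, authorship .11....22.33.
After op 3 (insert('d')): buffer="iesdweycesdbesdm" (len 16), cursors c1@4 c2@11 c3@15, authorship .111....222.333.
After op 4 (add_cursor(8)): buffer="iesdweycesdbesdm" (len 16), cursors c1@4 c4@8 c2@11 c3@15, authorship .111....222.333.
After op 5 (insert('o')): buffer="iesdoweycoesdobesdom" (len 20), cursors c1@5 c4@10 c2@14 c3@19, authorship .1111....42222.3333.

Answer: 5 14 19 10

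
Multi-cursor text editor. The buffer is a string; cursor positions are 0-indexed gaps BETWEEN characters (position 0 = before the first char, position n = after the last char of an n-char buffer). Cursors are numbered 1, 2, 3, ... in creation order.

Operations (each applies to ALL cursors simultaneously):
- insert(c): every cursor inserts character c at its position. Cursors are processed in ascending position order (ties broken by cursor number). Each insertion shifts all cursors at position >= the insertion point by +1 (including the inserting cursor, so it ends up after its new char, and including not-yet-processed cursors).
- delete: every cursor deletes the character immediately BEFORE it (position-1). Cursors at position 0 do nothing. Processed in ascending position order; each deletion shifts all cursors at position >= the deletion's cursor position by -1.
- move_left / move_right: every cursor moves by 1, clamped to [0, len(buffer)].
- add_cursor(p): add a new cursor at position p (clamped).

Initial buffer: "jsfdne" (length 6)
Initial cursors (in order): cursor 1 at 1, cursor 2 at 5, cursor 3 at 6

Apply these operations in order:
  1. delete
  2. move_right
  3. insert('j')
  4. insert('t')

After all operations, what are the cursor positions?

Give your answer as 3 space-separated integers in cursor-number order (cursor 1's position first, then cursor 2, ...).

After op 1 (delete): buffer="sfd" (len 3), cursors c1@0 c2@3 c3@3, authorship ...
After op 2 (move_right): buffer="sfd" (len 3), cursors c1@1 c2@3 c3@3, authorship ...
After op 3 (insert('j')): buffer="sjfdjj" (len 6), cursors c1@2 c2@6 c3@6, authorship .1..23
After op 4 (insert('t')): buffer="sjtfdjjtt" (len 9), cursors c1@3 c2@9 c3@9, authorship .11..2323

Answer: 3 9 9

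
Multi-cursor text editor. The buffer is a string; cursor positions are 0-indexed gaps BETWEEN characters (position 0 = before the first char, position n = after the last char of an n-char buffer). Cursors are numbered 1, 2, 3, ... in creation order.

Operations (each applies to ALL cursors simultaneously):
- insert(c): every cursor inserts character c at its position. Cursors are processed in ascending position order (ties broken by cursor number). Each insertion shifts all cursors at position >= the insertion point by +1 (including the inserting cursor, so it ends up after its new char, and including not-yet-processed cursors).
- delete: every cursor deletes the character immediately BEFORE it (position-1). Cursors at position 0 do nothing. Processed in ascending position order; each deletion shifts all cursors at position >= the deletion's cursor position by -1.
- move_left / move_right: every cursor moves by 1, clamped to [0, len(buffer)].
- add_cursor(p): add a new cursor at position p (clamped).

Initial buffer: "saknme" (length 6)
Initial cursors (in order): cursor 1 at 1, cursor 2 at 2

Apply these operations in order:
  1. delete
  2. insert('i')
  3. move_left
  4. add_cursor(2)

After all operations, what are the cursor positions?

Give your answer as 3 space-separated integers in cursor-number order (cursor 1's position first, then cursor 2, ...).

Answer: 1 1 2

Derivation:
After op 1 (delete): buffer="knme" (len 4), cursors c1@0 c2@0, authorship ....
After op 2 (insert('i')): buffer="iiknme" (len 6), cursors c1@2 c2@2, authorship 12....
After op 3 (move_left): buffer="iiknme" (len 6), cursors c1@1 c2@1, authorship 12....
After op 4 (add_cursor(2)): buffer="iiknme" (len 6), cursors c1@1 c2@1 c3@2, authorship 12....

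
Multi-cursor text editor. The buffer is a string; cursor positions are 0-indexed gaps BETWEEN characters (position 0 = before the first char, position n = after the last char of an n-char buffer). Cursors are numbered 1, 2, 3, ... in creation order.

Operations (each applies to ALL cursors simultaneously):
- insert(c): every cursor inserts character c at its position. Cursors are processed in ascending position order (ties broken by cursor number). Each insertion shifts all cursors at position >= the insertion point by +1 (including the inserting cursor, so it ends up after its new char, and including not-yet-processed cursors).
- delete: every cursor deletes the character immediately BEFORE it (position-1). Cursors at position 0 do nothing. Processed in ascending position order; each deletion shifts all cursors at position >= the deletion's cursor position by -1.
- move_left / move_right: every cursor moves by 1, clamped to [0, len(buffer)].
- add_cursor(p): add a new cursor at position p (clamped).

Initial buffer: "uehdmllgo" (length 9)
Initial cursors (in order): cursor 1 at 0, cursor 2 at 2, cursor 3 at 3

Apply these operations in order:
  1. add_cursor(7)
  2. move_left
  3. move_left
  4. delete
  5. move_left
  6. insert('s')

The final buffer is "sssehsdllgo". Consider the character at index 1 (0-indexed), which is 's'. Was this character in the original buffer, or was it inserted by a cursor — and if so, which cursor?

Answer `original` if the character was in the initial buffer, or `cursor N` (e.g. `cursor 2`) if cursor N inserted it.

After op 1 (add_cursor(7)): buffer="uehdmllgo" (len 9), cursors c1@0 c2@2 c3@3 c4@7, authorship .........
After op 2 (move_left): buffer="uehdmllgo" (len 9), cursors c1@0 c2@1 c3@2 c4@6, authorship .........
After op 3 (move_left): buffer="uehdmllgo" (len 9), cursors c1@0 c2@0 c3@1 c4@5, authorship .........
After op 4 (delete): buffer="ehdllgo" (len 7), cursors c1@0 c2@0 c3@0 c4@3, authorship .......
After op 5 (move_left): buffer="ehdllgo" (len 7), cursors c1@0 c2@0 c3@0 c4@2, authorship .......
After op 6 (insert('s')): buffer="sssehsdllgo" (len 11), cursors c1@3 c2@3 c3@3 c4@6, authorship 123..4.....
Authorship (.=original, N=cursor N): 1 2 3 . . 4 . . . . .
Index 1: author = 2

Answer: cursor 2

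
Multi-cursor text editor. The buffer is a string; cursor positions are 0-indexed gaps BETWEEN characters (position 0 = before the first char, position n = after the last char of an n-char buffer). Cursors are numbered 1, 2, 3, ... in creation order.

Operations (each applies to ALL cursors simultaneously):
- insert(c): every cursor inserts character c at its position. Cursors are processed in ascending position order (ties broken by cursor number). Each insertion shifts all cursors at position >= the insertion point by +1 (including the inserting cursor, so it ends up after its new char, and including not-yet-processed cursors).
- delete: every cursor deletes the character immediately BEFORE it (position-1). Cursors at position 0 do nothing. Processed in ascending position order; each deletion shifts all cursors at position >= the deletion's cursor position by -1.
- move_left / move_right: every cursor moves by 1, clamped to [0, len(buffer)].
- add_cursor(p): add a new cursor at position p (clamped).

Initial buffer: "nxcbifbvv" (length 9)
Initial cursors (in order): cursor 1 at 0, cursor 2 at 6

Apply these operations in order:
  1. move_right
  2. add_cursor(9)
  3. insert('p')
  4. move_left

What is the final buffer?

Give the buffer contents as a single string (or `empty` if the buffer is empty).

Answer: npxcbifbpvvp

Derivation:
After op 1 (move_right): buffer="nxcbifbvv" (len 9), cursors c1@1 c2@7, authorship .........
After op 2 (add_cursor(9)): buffer="nxcbifbvv" (len 9), cursors c1@1 c2@7 c3@9, authorship .........
After op 3 (insert('p')): buffer="npxcbifbpvvp" (len 12), cursors c1@2 c2@9 c3@12, authorship .1......2..3
After op 4 (move_left): buffer="npxcbifbpvvp" (len 12), cursors c1@1 c2@8 c3@11, authorship .1......2..3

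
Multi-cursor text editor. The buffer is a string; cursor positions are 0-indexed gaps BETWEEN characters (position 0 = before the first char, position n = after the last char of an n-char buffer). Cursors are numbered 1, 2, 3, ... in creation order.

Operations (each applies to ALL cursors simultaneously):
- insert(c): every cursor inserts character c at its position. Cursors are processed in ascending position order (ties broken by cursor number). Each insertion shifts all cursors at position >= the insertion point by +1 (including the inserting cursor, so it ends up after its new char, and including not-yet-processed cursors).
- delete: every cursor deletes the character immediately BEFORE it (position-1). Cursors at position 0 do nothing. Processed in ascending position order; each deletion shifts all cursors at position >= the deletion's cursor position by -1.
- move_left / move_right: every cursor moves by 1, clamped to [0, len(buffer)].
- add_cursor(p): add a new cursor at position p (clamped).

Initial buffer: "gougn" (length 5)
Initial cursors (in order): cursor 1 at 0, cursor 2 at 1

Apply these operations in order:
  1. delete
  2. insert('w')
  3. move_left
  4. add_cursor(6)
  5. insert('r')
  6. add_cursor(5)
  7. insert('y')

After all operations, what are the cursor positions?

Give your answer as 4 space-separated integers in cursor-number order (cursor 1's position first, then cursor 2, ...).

Answer: 5 5 13 8

Derivation:
After op 1 (delete): buffer="ougn" (len 4), cursors c1@0 c2@0, authorship ....
After op 2 (insert('w')): buffer="wwougn" (len 6), cursors c1@2 c2@2, authorship 12....
After op 3 (move_left): buffer="wwougn" (len 6), cursors c1@1 c2@1, authorship 12....
After op 4 (add_cursor(6)): buffer="wwougn" (len 6), cursors c1@1 c2@1 c3@6, authorship 12....
After op 5 (insert('r')): buffer="wrrwougnr" (len 9), cursors c1@3 c2@3 c3@9, authorship 1122....3
After op 6 (add_cursor(5)): buffer="wrrwougnr" (len 9), cursors c1@3 c2@3 c4@5 c3@9, authorship 1122....3
After op 7 (insert('y')): buffer="wrryywoyugnry" (len 13), cursors c1@5 c2@5 c4@8 c3@13, authorship 112122.4...33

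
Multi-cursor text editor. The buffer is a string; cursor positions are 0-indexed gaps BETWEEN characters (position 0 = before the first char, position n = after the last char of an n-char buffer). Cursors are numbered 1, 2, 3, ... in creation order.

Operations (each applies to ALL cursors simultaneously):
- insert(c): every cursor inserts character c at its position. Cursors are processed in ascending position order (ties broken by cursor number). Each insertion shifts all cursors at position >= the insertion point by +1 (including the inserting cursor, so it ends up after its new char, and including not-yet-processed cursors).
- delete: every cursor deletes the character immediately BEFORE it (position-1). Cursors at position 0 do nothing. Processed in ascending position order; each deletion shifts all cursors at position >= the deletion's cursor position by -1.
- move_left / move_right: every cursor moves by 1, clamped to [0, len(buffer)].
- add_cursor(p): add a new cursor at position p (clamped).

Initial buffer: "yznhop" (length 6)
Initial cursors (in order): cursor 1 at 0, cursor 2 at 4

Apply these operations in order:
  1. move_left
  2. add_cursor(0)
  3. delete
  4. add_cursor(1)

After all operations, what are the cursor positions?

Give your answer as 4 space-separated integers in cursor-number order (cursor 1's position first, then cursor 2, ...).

Answer: 0 2 0 1

Derivation:
After op 1 (move_left): buffer="yznhop" (len 6), cursors c1@0 c2@3, authorship ......
After op 2 (add_cursor(0)): buffer="yznhop" (len 6), cursors c1@0 c3@0 c2@3, authorship ......
After op 3 (delete): buffer="yzhop" (len 5), cursors c1@0 c3@0 c2@2, authorship .....
After op 4 (add_cursor(1)): buffer="yzhop" (len 5), cursors c1@0 c3@0 c4@1 c2@2, authorship .....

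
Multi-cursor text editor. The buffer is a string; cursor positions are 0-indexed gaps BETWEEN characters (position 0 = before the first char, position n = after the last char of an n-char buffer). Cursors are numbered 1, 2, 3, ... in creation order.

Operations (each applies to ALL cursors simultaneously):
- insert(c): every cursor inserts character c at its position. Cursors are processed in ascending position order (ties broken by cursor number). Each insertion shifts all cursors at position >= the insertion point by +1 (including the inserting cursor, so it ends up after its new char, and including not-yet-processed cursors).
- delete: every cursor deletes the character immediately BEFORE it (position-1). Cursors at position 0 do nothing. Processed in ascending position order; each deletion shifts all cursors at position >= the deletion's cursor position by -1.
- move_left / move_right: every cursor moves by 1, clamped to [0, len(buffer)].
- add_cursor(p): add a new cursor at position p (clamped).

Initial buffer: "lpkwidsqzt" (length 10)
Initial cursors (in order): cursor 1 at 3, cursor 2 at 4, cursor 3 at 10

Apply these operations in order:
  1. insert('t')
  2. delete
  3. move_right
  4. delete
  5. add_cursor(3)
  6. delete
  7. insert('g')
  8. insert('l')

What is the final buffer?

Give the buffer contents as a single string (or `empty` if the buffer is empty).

After op 1 (insert('t')): buffer="lpktwtidsqztt" (len 13), cursors c1@4 c2@6 c3@13, authorship ...1.2......3
After op 2 (delete): buffer="lpkwidsqzt" (len 10), cursors c1@3 c2@4 c3@10, authorship ..........
After op 3 (move_right): buffer="lpkwidsqzt" (len 10), cursors c1@4 c2@5 c3@10, authorship ..........
After op 4 (delete): buffer="lpkdsqz" (len 7), cursors c1@3 c2@3 c3@7, authorship .......
After op 5 (add_cursor(3)): buffer="lpkdsqz" (len 7), cursors c1@3 c2@3 c4@3 c3@7, authorship .......
After op 6 (delete): buffer="dsq" (len 3), cursors c1@0 c2@0 c4@0 c3@3, authorship ...
After op 7 (insert('g')): buffer="gggdsqg" (len 7), cursors c1@3 c2@3 c4@3 c3@7, authorship 124...3
After op 8 (insert('l')): buffer="gggllldsqgl" (len 11), cursors c1@6 c2@6 c4@6 c3@11, authorship 124124...33

Answer: gggllldsqgl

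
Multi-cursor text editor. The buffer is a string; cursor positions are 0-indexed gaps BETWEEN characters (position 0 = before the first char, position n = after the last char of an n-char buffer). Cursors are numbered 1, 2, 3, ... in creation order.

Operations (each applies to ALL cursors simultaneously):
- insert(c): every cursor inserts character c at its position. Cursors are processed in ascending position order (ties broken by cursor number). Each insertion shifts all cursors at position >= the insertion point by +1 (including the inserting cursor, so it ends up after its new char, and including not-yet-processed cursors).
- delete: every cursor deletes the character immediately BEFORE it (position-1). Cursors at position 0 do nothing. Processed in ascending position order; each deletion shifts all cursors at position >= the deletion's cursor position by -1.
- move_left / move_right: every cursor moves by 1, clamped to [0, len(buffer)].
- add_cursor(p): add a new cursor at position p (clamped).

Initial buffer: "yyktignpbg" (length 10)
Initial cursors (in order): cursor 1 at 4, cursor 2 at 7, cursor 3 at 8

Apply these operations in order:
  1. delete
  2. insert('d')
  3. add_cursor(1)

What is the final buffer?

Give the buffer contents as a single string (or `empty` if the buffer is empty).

Answer: yykdigddbg

Derivation:
After op 1 (delete): buffer="yykigbg" (len 7), cursors c1@3 c2@5 c3@5, authorship .......
After op 2 (insert('d')): buffer="yykdigddbg" (len 10), cursors c1@4 c2@8 c3@8, authorship ...1..23..
After op 3 (add_cursor(1)): buffer="yykdigddbg" (len 10), cursors c4@1 c1@4 c2@8 c3@8, authorship ...1..23..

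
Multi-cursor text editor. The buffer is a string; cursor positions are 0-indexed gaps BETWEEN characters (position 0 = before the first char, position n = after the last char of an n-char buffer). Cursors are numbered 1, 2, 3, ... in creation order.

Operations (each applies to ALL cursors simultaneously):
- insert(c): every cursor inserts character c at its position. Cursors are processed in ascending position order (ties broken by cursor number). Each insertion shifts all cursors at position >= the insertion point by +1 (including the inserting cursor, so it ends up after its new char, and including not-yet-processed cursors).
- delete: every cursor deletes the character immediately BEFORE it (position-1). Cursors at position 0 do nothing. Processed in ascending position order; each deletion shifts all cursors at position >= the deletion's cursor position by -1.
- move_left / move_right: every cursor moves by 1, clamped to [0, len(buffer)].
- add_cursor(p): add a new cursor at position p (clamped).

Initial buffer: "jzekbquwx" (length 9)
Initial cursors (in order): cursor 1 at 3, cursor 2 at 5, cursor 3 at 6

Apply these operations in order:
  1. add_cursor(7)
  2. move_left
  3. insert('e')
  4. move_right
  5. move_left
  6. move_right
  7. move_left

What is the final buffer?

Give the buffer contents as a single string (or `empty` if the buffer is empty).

After op 1 (add_cursor(7)): buffer="jzekbquwx" (len 9), cursors c1@3 c2@5 c3@6 c4@7, authorship .........
After op 2 (move_left): buffer="jzekbquwx" (len 9), cursors c1@2 c2@4 c3@5 c4@6, authorship .........
After op 3 (insert('e')): buffer="jzeekebeqeuwx" (len 13), cursors c1@3 c2@6 c3@8 c4@10, authorship ..1..2.3.4...
After op 4 (move_right): buffer="jzeekebeqeuwx" (len 13), cursors c1@4 c2@7 c3@9 c4@11, authorship ..1..2.3.4...
After op 5 (move_left): buffer="jzeekebeqeuwx" (len 13), cursors c1@3 c2@6 c3@8 c4@10, authorship ..1..2.3.4...
After op 6 (move_right): buffer="jzeekebeqeuwx" (len 13), cursors c1@4 c2@7 c3@9 c4@11, authorship ..1..2.3.4...
After op 7 (move_left): buffer="jzeekebeqeuwx" (len 13), cursors c1@3 c2@6 c3@8 c4@10, authorship ..1..2.3.4...

Answer: jzeekebeqeuwx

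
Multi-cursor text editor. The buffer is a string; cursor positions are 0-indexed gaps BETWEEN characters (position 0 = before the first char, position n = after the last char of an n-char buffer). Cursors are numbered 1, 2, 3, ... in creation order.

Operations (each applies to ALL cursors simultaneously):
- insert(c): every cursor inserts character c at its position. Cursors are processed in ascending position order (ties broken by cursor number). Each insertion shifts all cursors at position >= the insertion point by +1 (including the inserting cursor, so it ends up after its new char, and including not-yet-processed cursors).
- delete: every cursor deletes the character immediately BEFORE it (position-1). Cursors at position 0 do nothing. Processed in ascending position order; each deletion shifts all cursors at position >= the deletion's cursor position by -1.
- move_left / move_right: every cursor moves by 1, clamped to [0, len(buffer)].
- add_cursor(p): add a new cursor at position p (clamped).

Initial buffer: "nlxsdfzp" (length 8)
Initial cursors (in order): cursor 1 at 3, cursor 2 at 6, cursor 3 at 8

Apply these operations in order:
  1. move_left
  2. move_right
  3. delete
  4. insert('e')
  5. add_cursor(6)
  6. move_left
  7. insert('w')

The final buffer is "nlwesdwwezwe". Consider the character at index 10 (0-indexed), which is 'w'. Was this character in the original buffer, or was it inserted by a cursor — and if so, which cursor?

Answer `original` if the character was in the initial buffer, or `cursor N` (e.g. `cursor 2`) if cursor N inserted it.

After op 1 (move_left): buffer="nlxsdfzp" (len 8), cursors c1@2 c2@5 c3@7, authorship ........
After op 2 (move_right): buffer="nlxsdfzp" (len 8), cursors c1@3 c2@6 c3@8, authorship ........
After op 3 (delete): buffer="nlsdz" (len 5), cursors c1@2 c2@4 c3@5, authorship .....
After op 4 (insert('e')): buffer="nlesdeze" (len 8), cursors c1@3 c2@6 c3@8, authorship ..1..2.3
After op 5 (add_cursor(6)): buffer="nlesdeze" (len 8), cursors c1@3 c2@6 c4@6 c3@8, authorship ..1..2.3
After op 6 (move_left): buffer="nlesdeze" (len 8), cursors c1@2 c2@5 c4@5 c3@7, authorship ..1..2.3
After op 7 (insert('w')): buffer="nlwesdwwezwe" (len 12), cursors c1@3 c2@8 c4@8 c3@11, authorship ..11..242.33
Authorship (.=original, N=cursor N): . . 1 1 . . 2 4 2 . 3 3
Index 10: author = 3

Answer: cursor 3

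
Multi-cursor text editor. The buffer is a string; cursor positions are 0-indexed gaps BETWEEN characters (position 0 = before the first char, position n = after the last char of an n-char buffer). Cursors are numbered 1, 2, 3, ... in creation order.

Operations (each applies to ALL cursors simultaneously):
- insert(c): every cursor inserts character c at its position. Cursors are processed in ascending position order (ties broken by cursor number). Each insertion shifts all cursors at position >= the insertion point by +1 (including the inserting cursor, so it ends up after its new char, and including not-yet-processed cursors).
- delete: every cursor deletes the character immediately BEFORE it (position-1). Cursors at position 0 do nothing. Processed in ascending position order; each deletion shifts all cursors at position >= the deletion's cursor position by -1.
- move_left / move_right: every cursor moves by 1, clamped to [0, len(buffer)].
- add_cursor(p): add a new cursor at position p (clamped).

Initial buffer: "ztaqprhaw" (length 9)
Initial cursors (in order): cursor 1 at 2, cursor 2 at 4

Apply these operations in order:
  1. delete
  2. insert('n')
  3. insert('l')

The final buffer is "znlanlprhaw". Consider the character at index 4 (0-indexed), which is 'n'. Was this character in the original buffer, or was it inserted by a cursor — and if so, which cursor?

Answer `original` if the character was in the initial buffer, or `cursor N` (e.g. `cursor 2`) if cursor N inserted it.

Answer: cursor 2

Derivation:
After op 1 (delete): buffer="zaprhaw" (len 7), cursors c1@1 c2@2, authorship .......
After op 2 (insert('n')): buffer="znanprhaw" (len 9), cursors c1@2 c2@4, authorship .1.2.....
After op 3 (insert('l')): buffer="znlanlprhaw" (len 11), cursors c1@3 c2@6, authorship .11.22.....
Authorship (.=original, N=cursor N): . 1 1 . 2 2 . . . . .
Index 4: author = 2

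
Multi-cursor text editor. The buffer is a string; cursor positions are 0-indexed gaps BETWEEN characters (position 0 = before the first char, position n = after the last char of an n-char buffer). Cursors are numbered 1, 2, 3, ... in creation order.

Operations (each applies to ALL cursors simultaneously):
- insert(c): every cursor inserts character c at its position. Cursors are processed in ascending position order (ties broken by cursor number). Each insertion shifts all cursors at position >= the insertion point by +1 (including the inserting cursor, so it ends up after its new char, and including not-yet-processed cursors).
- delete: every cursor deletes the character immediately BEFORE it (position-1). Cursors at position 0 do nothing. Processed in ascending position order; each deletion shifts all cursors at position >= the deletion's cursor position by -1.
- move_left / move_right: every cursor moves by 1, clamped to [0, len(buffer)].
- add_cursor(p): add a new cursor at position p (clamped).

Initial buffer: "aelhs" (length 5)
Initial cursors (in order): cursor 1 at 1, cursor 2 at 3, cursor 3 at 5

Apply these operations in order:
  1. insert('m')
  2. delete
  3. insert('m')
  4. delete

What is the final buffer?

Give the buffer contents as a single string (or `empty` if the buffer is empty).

Answer: aelhs

Derivation:
After op 1 (insert('m')): buffer="amelmhsm" (len 8), cursors c1@2 c2@5 c3@8, authorship .1..2..3
After op 2 (delete): buffer="aelhs" (len 5), cursors c1@1 c2@3 c3@5, authorship .....
After op 3 (insert('m')): buffer="amelmhsm" (len 8), cursors c1@2 c2@5 c3@8, authorship .1..2..3
After op 4 (delete): buffer="aelhs" (len 5), cursors c1@1 c2@3 c3@5, authorship .....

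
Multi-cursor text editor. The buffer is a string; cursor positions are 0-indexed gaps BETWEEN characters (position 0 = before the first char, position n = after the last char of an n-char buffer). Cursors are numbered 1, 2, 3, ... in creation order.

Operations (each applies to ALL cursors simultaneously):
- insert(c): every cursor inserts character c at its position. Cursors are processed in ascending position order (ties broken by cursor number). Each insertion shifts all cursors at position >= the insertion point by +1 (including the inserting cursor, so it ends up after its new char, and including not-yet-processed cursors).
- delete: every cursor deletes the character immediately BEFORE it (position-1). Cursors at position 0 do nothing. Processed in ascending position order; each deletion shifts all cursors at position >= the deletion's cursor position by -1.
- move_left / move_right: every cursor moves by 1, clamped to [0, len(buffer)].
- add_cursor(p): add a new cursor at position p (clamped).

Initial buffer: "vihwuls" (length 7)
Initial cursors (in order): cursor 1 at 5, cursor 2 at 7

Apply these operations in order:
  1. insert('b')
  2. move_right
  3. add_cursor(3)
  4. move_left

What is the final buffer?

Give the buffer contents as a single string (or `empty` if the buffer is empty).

Answer: vihwublsb

Derivation:
After op 1 (insert('b')): buffer="vihwublsb" (len 9), cursors c1@6 c2@9, authorship .....1..2
After op 2 (move_right): buffer="vihwublsb" (len 9), cursors c1@7 c2@9, authorship .....1..2
After op 3 (add_cursor(3)): buffer="vihwublsb" (len 9), cursors c3@3 c1@7 c2@9, authorship .....1..2
After op 4 (move_left): buffer="vihwublsb" (len 9), cursors c3@2 c1@6 c2@8, authorship .....1..2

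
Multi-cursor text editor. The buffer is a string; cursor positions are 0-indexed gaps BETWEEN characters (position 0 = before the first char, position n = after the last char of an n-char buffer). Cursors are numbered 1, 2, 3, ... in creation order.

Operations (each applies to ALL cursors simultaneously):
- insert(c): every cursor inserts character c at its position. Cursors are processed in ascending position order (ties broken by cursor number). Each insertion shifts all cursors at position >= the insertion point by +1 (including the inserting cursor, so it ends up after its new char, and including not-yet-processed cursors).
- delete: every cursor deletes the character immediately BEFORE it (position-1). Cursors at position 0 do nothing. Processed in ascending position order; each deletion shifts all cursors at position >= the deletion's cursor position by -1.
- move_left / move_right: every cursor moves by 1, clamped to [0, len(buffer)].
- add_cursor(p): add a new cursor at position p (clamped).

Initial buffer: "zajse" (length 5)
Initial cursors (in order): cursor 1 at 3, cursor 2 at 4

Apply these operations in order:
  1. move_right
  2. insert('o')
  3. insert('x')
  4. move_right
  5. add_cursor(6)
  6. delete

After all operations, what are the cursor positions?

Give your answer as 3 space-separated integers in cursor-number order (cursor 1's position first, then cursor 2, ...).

Answer: 5 6 5

Derivation:
After op 1 (move_right): buffer="zajse" (len 5), cursors c1@4 c2@5, authorship .....
After op 2 (insert('o')): buffer="zajsoeo" (len 7), cursors c1@5 c2@7, authorship ....1.2
After op 3 (insert('x')): buffer="zajsoxeox" (len 9), cursors c1@6 c2@9, authorship ....11.22
After op 4 (move_right): buffer="zajsoxeox" (len 9), cursors c1@7 c2@9, authorship ....11.22
After op 5 (add_cursor(6)): buffer="zajsoxeox" (len 9), cursors c3@6 c1@7 c2@9, authorship ....11.22
After op 6 (delete): buffer="zajsoo" (len 6), cursors c1@5 c3@5 c2@6, authorship ....12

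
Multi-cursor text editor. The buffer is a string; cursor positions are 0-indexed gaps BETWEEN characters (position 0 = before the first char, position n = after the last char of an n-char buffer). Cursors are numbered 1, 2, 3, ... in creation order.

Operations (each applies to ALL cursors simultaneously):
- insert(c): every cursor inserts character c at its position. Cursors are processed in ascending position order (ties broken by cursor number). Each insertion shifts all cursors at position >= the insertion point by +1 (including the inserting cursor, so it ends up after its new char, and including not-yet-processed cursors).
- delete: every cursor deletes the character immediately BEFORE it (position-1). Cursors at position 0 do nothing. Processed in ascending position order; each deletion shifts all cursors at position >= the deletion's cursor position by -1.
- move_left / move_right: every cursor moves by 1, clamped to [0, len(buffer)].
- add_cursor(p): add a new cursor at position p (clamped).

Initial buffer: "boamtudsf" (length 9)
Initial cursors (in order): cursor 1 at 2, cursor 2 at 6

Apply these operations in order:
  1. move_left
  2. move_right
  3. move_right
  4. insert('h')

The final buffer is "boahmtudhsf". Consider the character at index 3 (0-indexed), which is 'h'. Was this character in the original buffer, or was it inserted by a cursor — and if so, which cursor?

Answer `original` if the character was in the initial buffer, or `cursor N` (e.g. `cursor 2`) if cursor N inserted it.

Answer: cursor 1

Derivation:
After op 1 (move_left): buffer="boamtudsf" (len 9), cursors c1@1 c2@5, authorship .........
After op 2 (move_right): buffer="boamtudsf" (len 9), cursors c1@2 c2@6, authorship .........
After op 3 (move_right): buffer="boamtudsf" (len 9), cursors c1@3 c2@7, authorship .........
After op 4 (insert('h')): buffer="boahmtudhsf" (len 11), cursors c1@4 c2@9, authorship ...1....2..
Authorship (.=original, N=cursor N): . . . 1 . . . . 2 . .
Index 3: author = 1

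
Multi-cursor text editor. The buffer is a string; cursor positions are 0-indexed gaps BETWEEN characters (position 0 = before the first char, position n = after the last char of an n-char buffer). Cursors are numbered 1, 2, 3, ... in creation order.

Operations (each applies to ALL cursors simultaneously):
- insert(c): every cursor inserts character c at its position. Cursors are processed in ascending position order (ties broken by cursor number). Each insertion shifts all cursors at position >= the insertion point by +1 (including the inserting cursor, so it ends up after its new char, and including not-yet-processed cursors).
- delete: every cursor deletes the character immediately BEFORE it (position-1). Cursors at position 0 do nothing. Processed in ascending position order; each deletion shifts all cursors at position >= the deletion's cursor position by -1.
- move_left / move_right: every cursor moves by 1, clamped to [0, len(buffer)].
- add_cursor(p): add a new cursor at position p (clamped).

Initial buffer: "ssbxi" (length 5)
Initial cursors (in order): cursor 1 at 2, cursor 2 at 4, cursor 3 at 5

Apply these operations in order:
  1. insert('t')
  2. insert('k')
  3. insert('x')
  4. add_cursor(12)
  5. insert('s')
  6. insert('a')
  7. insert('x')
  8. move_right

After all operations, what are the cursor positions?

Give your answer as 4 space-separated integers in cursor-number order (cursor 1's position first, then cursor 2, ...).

After op 1 (insert('t')): buffer="sstbxtit" (len 8), cursors c1@3 c2@6 c3@8, authorship ..1..2.3
After op 2 (insert('k')): buffer="sstkbxtkitk" (len 11), cursors c1@4 c2@8 c3@11, authorship ..11..22.33
After op 3 (insert('x')): buffer="sstkxbxtkxitkx" (len 14), cursors c1@5 c2@10 c3@14, authorship ..111..222.333
After op 4 (add_cursor(12)): buffer="sstkxbxtkxitkx" (len 14), cursors c1@5 c2@10 c4@12 c3@14, authorship ..111..222.333
After op 5 (insert('s')): buffer="sstkxsbxtkxsitskxs" (len 18), cursors c1@6 c2@12 c4@15 c3@18, authorship ..1111..2222.34333
After op 6 (insert('a')): buffer="sstkxsabxtkxsaitsakxsa" (len 22), cursors c1@7 c2@14 c4@18 c3@22, authorship ..11111..22222.3443333
After op 7 (insert('x')): buffer="sstkxsaxbxtkxsaxitsaxkxsax" (len 26), cursors c1@8 c2@16 c4@21 c3@26, authorship ..111111..222222.344433333
After op 8 (move_right): buffer="sstkxsaxbxtkxsaxitsaxkxsax" (len 26), cursors c1@9 c2@17 c4@22 c3@26, authorship ..111111..222222.344433333

Answer: 9 17 26 22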